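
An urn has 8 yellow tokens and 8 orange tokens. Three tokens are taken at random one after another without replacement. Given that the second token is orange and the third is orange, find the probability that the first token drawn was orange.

P(first=orange and the second token is orange and the third is orange) = (8/16)·(7/15)·(6/14) = 1/10.
P(E) = Σ over first color = 2/15 + 1/10 = 7/30.
By Bayes, P(first=orange | E) = 1/10 / 7/30 = 3/7 ≈ 0.4286.

3/7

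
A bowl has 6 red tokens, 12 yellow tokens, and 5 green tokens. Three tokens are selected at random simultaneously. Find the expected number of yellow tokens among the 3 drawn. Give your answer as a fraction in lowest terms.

By linearity of expectation, E[X] = Σ P(draw i is yellow); by symmetry each draw (even without replacement) has P(yellow) = 12/23.
E[X] = 3 · 12/23 = 36/23 ≈ 1.5652.

36/23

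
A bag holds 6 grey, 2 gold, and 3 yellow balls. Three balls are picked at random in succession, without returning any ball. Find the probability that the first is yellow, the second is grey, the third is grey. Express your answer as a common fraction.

1/11

Multiply the conditional probability of each draw in order, without replacement, so each draw removes one from its color and from the total.
P = (3/11) · (6/10) · (5/9) = 1/11 ≈ 0.0909.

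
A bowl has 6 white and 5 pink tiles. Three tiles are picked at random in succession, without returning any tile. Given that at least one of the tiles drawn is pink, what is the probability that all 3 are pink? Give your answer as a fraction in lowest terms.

P(all 3 pink) = C(5,3)/C(11,3) = 2/33; P(at least one pink) = 1 − C(6,3)/C(11,3) = 29/33.
Since 'all 3 pink' ⊆ 'at least one pink', P(all 3 | at least one) = 2/33 / 29/33 = 2/29 ≈ 0.0690.

2/29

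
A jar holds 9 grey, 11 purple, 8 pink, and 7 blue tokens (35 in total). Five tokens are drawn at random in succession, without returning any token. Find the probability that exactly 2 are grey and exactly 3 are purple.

Unordered draws without replacement: count favorable combinations over C(35,5).
Favorable = C(9,2) · C(11,3) · C(8,0) · C(7,0) = 5940; total = C(35,5) = 324632.
P = 5940/324632 = 135/7378 ≈ 0.0183.

135/7378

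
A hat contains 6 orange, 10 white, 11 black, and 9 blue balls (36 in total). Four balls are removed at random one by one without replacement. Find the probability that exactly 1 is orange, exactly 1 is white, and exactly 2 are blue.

48/1309

Unordered draws without replacement: count favorable combinations over C(36,4).
Favorable = C(6,1) · C(10,1) · C(11,0) · C(9,2) = 2160; total = C(36,4) = 58905.
P = 2160/58905 = 48/1309 ≈ 0.0367.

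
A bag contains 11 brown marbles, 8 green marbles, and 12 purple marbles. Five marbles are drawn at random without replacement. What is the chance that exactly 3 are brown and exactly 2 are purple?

1210/18879

Unordered draws without replacement: count favorable combinations over C(31,5).
Favorable = C(11,3) · C(8,0) · C(12,2) = 10890; total = C(31,5) = 169911.
P = 10890/169911 = 1210/18879 ≈ 0.0641.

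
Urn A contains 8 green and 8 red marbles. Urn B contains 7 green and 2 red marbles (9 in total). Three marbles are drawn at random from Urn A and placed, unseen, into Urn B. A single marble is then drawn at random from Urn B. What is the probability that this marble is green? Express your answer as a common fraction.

Condition on how many of the transferred marbles are green (from Urn A: 8 green of 16; then Urn B has 12 total).
  0 green: C(8,0)C(8,3)/C(16,3) = 1/10; then P = 7/12
  1 green: C(8,1)C(8,2)/C(16,3) = 2/5; then P = 8/12
  2 green: C(8,2)C(8,1)/C(16,3) = 2/5; then P = 9/12
  3 green: C(8,3)C(8,0)/C(16,3) = 1/10; then P = 10/12
P(green from Urn B) = 17/24 ≈ 0.7083.

17/24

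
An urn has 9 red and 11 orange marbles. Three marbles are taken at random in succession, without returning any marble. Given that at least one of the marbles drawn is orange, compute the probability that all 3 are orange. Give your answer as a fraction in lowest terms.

P(all 3 orange) = C(11,3)/C(20,3) = 11/76; P(at least one orange) = 1 − C(9,3)/C(20,3) = 88/95.
Since 'all 3 orange' ⊆ 'at least one orange', P(all 3 | at least one) = 11/76 / 88/95 = 5/32 ≈ 0.1562.

5/32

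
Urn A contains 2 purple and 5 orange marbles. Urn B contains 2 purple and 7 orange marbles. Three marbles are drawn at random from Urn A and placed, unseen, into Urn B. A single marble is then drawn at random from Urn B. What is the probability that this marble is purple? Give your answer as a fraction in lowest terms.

5/21

Condition on how many of the transferred marbles are purple (from Urn A: 2 purple of 7; then Urn B has 12 total).
  0 purple: C(2,0)C(5,3)/C(7,3) = 2/7; then P = 2/12
  1 purple: C(2,1)C(5,2)/C(7,3) = 4/7; then P = 3/12
  2 purple: C(2,2)C(5,1)/C(7,3) = 1/7; then P = 4/12
P(purple from Urn B) = 5/21 ≈ 0.2381.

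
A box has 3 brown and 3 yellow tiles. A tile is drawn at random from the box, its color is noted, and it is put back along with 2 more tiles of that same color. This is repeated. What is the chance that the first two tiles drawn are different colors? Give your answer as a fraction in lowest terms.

Either yellow then brown, or brown then yellow; after the first draw the total is 8.
P = (3/6)·(3/8) + (3/6)·(3/8) = 3/8 ≈ 0.3750.

3/8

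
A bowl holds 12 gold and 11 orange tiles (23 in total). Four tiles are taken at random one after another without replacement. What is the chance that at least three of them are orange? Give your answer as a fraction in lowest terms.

Sum the hypergeometric tail for j = 3,…,4 orange tiles.
Favorable = C(11,3)·C(12,1) + C(11,4)·C(12,0) = 2310; total = C(23,4) = 8855.
P = 2310/8855 = 6/23 ≈ 0.2609.

6/23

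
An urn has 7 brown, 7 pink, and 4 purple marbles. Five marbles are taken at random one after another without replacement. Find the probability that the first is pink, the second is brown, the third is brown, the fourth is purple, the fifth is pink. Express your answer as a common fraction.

Multiply the conditional probability of each draw in order, without replacement, so each draw removes one from its color and from the total.
P = (7/18) · (7/17) · (6/16) · (4/15) · (6/14) = 7/1020 ≈ 0.0069.

7/1020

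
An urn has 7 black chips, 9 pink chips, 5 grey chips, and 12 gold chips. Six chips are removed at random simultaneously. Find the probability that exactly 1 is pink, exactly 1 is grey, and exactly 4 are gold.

Unordered draws without replacement: count favorable combinations over C(33,6).
Favorable = C(7,0) · C(9,1) · C(5,1) · C(12,4) = 22275; total = C(33,6) = 1107568.
P = 22275/1107568 = 2025/100688 ≈ 0.0201.

2025/100688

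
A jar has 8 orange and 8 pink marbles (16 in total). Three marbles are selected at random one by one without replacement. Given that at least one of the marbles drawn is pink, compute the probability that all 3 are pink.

P(all 3 pink) = C(8,3)/C(16,3) = 1/10; P(at least one pink) = 1 − C(8,3)/C(16,3) = 9/10.
Since 'all 3 pink' ⊆ 'at least one pink', P(all 3 | at least one) = 1/10 / 9/10 = 1/9 ≈ 0.1111.

1/9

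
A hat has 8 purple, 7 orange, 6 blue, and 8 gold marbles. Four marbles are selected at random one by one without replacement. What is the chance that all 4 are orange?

Unordered draws without replacement: count favorable combinations over C(29,4).
Favorable = C(8,0) · C(7,4) · C(6,0) · C(8,0) = 35; total = C(29,4) = 23751.
P = 35/23751 = 5/3393 ≈ 0.0015.

5/3393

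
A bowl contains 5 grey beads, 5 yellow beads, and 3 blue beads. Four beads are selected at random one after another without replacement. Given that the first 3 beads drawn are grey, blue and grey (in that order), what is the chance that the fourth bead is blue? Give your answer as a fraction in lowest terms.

After removing 2 grey, 1 blue, the bowl has 2 blue out of 10 remaining.
P(fourth is blue | given) = 2/10 = 1/5 ≈ 0.2000.

1/5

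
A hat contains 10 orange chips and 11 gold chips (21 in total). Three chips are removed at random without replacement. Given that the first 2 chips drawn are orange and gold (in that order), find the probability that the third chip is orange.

After removing 1 orange, 1 gold, the hat has 9 orange out of 19 remaining.
P(third is orange | given) = 9/19 ≈ 0.4737.

9/19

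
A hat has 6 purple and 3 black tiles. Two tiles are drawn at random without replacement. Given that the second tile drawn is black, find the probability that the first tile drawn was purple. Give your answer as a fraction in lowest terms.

P(first=purple and the second tile drawn is black) = (6/9)·(3/8) = 1/4.
P(the second tile drawn is black) = Σ over first color = 1/4 + 1/12 = 1/3.
By Bayes, P(first=purple | the second tile drawn is black) = 1/4 / 1/3 = 3/4 ≈ 0.7500.

3/4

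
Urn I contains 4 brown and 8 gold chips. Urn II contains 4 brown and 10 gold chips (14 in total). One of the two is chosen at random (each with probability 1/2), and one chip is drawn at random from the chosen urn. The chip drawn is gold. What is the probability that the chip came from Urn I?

P(gold | Urn I) = 2/3; P(gold | Urn II) = 5/7.
P(gold) = 1/2·2/3 + 1/2·5/7 = 29/42.
By Bayes' rule, P(Urn I | gold) = 1/3 / 29/42 = 14/29 ≈ 0.4828.

14/29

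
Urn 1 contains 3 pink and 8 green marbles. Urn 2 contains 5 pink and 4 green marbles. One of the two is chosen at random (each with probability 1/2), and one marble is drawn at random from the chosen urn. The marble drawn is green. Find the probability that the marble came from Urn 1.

P(green | Urn 1) = 8/11; P(green | Urn 2) = 4/9.
P(green) = 1/2·8/11 + 1/2·4/9 = 58/99.
By Bayes' rule, P(Urn 1 | green) = 4/11 / 58/99 = 18/29 ≈ 0.6207.

18/29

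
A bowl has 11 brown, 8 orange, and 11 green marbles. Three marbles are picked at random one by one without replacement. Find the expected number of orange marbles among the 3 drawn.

4/5

By linearity of expectation, E[X] = Σ P(draw i is orange); by symmetry each draw (even without replacement) has P(orange) = 8/30.
E[X] = 3 · 8/30 = 4/5 ≈ 0.8000.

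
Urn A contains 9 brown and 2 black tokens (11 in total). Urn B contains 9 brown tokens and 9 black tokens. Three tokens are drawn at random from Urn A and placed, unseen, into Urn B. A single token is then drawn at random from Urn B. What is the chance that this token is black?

5/11

Condition on how many of the transferred tokens are black (from Urn A: 2 black of 11; then Urn B has 21 total).
  0 black: C(2,0)C(9,3)/C(11,3) = 28/55; then P = 9/21
  1 black: C(2,1)C(9,2)/C(11,3) = 24/55; then P = 10/21
  2 black: C(2,2)C(9,1)/C(11,3) = 3/55; then P = 11/21
P(black from Urn B) = 5/11 ≈ 0.4545.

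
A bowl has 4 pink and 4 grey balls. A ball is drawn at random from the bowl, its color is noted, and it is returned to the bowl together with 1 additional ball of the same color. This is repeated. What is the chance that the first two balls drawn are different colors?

4/9

Either pink then grey, or grey then pink; after the first draw the total is 9.
P = (4/8)·(4/9) + (4/8)·(4/9) = 4/9 ≈ 0.4444.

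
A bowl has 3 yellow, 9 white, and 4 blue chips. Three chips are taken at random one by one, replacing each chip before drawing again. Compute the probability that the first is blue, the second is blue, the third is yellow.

3/256

Multiply the conditional probability of each draw in order, with replacement (the composition resets each draw).
P = (4/16) · (4/16) · (3/16) = 3/256 ≈ 0.0117.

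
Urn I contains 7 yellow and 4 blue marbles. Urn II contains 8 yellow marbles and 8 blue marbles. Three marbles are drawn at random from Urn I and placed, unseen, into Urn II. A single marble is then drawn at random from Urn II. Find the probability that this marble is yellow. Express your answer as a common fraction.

109/209

Condition on how many of the transferred marbles are yellow (from Urn I: 7 yellow of 11; then Urn II has 19 total).
  0 yellow: C(7,0)C(4,3)/C(11,3) = 4/165; then P = 8/19
  1 yellow: C(7,1)C(4,2)/C(11,3) = 14/55; then P = 9/19
  2 yellow: C(7,2)C(4,1)/C(11,3) = 28/55; then P = 10/19
  3 yellow: C(7,3)C(4,0)/C(11,3) = 7/33; then P = 11/19
P(yellow from Urn II) = 109/209 ≈ 0.5215.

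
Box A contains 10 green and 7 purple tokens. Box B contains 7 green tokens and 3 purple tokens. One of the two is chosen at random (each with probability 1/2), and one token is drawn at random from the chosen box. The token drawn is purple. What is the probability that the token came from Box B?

P(purple | Box A) = 7/17; P(purple | Box B) = 3/10.
P(purple) = 1/2·7/17 + 1/2·3/10 = 121/340.
By Bayes' rule, P(Box B | purple) = 3/20 / 121/340 = 51/121 ≈ 0.4215.

51/121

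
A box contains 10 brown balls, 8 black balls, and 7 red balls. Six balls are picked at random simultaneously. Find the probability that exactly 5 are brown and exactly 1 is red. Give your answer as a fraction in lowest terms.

63/6325

Unordered draws without replacement: count favorable combinations over C(25,6).
Favorable = C(10,5) · C(8,0) · C(7,1) = 1764; total = C(25,6) = 177100.
P = 1764/177100 = 63/6325 ≈ 0.0100.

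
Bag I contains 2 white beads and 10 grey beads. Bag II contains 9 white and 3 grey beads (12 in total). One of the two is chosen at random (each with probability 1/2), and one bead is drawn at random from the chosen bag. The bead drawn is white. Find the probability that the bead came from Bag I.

P(white | Bag I) = 1/6; P(white | Bag II) = 3/4.
P(white) = 1/2·1/6 + 1/2·3/4 = 11/24.
By Bayes' rule, P(Bag I | white) = 1/12 / 11/24 = 2/11 ≈ 0.1818.

2/11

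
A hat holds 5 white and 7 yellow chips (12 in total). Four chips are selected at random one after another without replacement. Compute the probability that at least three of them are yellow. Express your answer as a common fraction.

14/33

Sum the hypergeometric tail for j = 3,…,4 yellow chips.
Favorable = C(7,3)·C(5,1) + C(7,4)·C(5,0) = 210; total = C(12,4) = 495.
P = 210/495 = 14/33 ≈ 0.4242.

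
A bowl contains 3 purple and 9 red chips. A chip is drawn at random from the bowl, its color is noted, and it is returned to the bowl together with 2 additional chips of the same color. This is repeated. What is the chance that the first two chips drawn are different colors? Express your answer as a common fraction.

9/28

Either purple then red, or red then purple; after the first draw the total is 14.
P = (3/12)·(9/14) + (9/12)·(3/14) = 9/28 ≈ 0.3214.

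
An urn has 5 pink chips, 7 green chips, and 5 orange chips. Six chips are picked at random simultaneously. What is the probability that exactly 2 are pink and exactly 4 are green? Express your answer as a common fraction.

25/884

Unordered draws without replacement: count favorable combinations over C(17,6).
Favorable = C(5,2) · C(7,4) · C(5,0) = 350; total = C(17,6) = 12376.
P = 350/12376 = 25/884 ≈ 0.0283.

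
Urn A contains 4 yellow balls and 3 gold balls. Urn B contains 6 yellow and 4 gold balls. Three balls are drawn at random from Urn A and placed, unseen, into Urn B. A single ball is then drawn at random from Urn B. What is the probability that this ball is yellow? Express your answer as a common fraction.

54/91

Condition on how many of the transferred balls are yellow (from Urn A: 4 yellow of 7; then Urn B has 13 total).
  0 yellow: C(4,0)C(3,3)/C(7,3) = 1/35; then P = 6/13
  1 yellow: C(4,1)C(3,2)/C(7,3) = 12/35; then P = 7/13
  2 yellow: C(4,2)C(3,1)/C(7,3) = 18/35; then P = 8/13
  3 yellow: C(4,3)C(3,0)/C(7,3) = 4/35; then P = 9/13
P(yellow from Urn B) = 54/91 ≈ 0.5934.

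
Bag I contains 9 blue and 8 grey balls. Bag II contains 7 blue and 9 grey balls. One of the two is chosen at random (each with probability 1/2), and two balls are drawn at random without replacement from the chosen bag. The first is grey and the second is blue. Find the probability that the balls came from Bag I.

120/239

P(E | Bag I) = 9/34; P(E | Bag II) = 21/80.
P(E) = 1/2·9/34 + 1/2·21/80 = 717/2720.
By Bayes' rule, P(Bag I | E) = 9/68 / 717/2720 = 120/239 ≈ 0.5021.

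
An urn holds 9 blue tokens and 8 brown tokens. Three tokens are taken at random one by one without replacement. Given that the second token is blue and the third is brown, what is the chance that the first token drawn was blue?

8/15

P(first=blue and the second token is blue and the third is brown) = (9/17)·(8/16)·(8/15) = 12/85.
P(E) = Σ over first color = 12/85 + 21/170 = 9/34.
By Bayes, P(first=blue | E) = 12/85 / 9/34 = 8/15 ≈ 0.5333.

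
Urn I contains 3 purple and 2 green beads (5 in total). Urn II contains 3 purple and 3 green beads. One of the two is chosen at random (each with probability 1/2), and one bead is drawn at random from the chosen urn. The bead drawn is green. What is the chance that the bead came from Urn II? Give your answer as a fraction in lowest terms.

P(green | Urn I) = 2/5; P(green | Urn II) = 1/2.
P(green) = 1/2·2/5 + 1/2·1/2 = 9/20.
By Bayes' rule, P(Urn II | green) = 1/4 / 9/20 = 5/9 ≈ 0.5556.

5/9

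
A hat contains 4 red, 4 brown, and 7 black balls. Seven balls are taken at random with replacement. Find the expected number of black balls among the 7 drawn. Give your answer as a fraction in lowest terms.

49/15

By linearity of expectation, E[X] = Σ P(draw i is black); each independent draw has P(black) = 7/15.
E[X] = 7 · 7/15 = 49/15 ≈ 3.2667.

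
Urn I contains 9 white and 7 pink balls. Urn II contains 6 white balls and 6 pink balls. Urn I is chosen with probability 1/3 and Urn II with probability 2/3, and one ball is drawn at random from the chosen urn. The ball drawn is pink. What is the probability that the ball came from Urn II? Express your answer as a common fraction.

16/23

P(pink | Urn I) = 7/16; P(pink | Urn II) = 1/2.
P(pink) = 1/3·7/16 + 2/3·1/2 = 23/48.
By Bayes' rule, P(Urn II | pink) = 1/3 / 23/48 = 16/23 ≈ 0.6957.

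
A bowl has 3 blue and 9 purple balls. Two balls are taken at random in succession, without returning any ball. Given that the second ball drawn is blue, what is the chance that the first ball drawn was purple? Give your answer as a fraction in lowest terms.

P(first=purple and the second ball drawn is blue) = (9/12)·(3/11) = 9/44.
P(the second ball drawn is blue) = Σ over first color = 1/22 + 9/44 = 1/4.
By Bayes, P(first=purple | the second ball drawn is blue) = 9/44 / 1/4 = 9/11 ≈ 0.8182.

9/11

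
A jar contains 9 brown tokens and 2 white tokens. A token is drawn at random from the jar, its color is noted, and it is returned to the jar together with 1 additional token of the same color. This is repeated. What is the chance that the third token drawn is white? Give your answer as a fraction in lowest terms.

Sum over the four possibilities for the first two draws (white/not-white each), tracking how the white count and total change by +1 per draw.
P(third is white) = 2/11 ≈ 0.1818. (In a Pólya urn every draw has the same marginal probability 2/11.)

2/11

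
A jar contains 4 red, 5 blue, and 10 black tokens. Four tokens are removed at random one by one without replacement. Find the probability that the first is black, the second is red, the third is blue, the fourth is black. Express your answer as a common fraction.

Multiply the conditional probability of each draw in order, without replacement, so each draw removes one from its color and from the total.
P = (10/19) · (4/18) · (5/17) · (9/16) = 25/1292 ≈ 0.0193.

25/1292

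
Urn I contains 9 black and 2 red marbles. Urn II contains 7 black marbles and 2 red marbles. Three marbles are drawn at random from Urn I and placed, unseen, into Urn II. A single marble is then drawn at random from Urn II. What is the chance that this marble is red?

Condition on how many of the transferred marbles are red (from Urn I: 2 red of 11; then Urn II has 12 total).
  0 red: C(2,0)C(9,3)/C(11,3) = 28/55; then P = 2/12
  1 red: C(2,1)C(9,2)/C(11,3) = 24/55; then P = 3/12
  2 red: C(2,2)C(9,1)/C(11,3) = 3/55; then P = 4/12
P(red from Urn II) = 7/33 ≈ 0.2121.

7/33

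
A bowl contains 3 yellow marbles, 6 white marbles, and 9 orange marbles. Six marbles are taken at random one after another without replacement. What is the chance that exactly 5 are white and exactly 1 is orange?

9/3094

Unordered draws without replacement: count favorable combinations over C(18,6).
Favorable = C(3,0) · C(6,5) · C(9,1) = 54; total = C(18,6) = 18564.
P = 54/18564 = 9/3094 ≈ 0.0029.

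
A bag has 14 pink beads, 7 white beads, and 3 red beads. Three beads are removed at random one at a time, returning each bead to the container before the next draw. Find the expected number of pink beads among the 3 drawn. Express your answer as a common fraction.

7/4

By linearity of expectation, E[X] = Σ P(draw i is pink); each independent draw has P(pink) = 14/24.
E[X] = 3 · 14/24 = 7/4 ≈ 1.7500.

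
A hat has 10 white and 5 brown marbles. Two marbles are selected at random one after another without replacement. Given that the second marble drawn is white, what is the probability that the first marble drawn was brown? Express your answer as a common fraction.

5/14

P(first=brown and the second marble drawn is white) = (5/15)·(10/14) = 5/21.
P(the second marble drawn is white) = Σ over first color = 3/7 + 5/21 = 2/3.
By Bayes, P(first=brown | the second marble drawn is white) = 5/21 / 2/3 = 5/14 ≈ 0.3571.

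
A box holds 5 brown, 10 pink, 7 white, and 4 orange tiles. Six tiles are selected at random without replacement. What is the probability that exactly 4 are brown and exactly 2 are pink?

Unordered draws without replacement: count favorable combinations over C(26,6).
Favorable = C(5,4) · C(10,2) · C(7,0) · C(4,0) = 225; total = C(26,6) = 230230.
P = 225/230230 = 45/46046 ≈ 0.0010.

45/46046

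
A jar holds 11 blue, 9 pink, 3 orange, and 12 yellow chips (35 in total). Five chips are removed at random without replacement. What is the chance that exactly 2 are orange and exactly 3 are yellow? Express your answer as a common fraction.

15/7378

Unordered draws without replacement: count favorable combinations over C(35,5).
Favorable = C(11,0) · C(9,0) · C(3,2) · C(12,3) = 660; total = C(35,5) = 324632.
P = 660/324632 = 15/7378 ≈ 0.0020.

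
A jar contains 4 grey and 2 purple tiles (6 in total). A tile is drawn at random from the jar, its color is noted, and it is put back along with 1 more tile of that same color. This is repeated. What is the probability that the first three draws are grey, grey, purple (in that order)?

Track the composition after each reinforcement of +1.
P = (4/6) · (5/7) · (2/8) = 5/42 ≈ 0.1190.

5/42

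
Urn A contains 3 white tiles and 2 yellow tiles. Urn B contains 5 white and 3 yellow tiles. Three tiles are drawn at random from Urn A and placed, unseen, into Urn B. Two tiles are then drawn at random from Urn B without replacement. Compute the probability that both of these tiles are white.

Condition on how many of the transferred tiles are white (from Urn A: 3 white of 5; then Urn B has 11 total).
  1 white: C(3,1)C(2,2)/C(5,3) = 3/10; then P = C(6,2)/C(11,2) = 3/11
  2 white: C(3,2)C(2,1)/C(5,3) = 3/5; then P = C(7,2)/C(11,2) = 21/55
  3 white: C(3,3)C(2,0)/C(5,3) = 1/10; then P = C(8,2)/C(11,2) = 28/55
P(both white) = 199/550 ≈ 0.3618.

199/550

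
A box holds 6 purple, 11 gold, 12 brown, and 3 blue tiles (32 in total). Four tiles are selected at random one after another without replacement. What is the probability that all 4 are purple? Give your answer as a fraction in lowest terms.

3/7192

Unordered draws without replacement: count favorable combinations over C(32,4).
Favorable = C(6,4) · C(11,0) · C(12,0) · C(3,0) = 15; total = C(32,4) = 35960.
P = 15/35960 = 3/7192 ≈ 0.0004.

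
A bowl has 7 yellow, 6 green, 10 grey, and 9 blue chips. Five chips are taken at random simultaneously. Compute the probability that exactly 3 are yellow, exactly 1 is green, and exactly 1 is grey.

75/7192

Unordered draws without replacement: count favorable combinations over C(32,5).
Favorable = C(7,3) · C(6,1) · C(10,1) · C(9,0) = 2100; total = C(32,5) = 201376.
P = 2100/201376 = 75/7192 ≈ 0.0104.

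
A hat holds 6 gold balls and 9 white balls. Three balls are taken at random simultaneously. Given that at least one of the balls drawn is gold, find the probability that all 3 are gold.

P(all 3 gold) = C(6,3)/C(15,3) = 4/91; P(at least one gold) = 1 − C(9,3)/C(15,3) = 53/65.
Since 'all 3 gold' ⊆ 'at least one gold', P(all 3 | at least one) = 4/91 / 53/65 = 20/371 ≈ 0.0539.

20/371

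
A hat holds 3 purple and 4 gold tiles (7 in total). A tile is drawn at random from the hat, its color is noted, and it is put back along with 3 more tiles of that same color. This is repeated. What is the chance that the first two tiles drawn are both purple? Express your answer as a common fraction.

After a purple draw the hat holds 6 purple out of 10.
P = (3/7)·(6/10) = 9/35 ≈ 0.2571.

9/35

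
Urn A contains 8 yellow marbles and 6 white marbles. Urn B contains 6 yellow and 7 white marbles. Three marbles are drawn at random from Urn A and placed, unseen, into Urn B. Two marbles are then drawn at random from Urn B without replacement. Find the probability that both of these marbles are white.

185/728

Condition on how many of the transferred marbles are white (from Urn A: 6 white of 14; then Urn B has 16 total).
  0 white: C(6,0)C(8,3)/C(14,3) = 2/13; then P = C(7,2)/C(16,2) = 7/40
  1 white: C(6,1)C(8,2)/C(14,3) = 6/13; then P = C(8,2)/C(16,2) = 7/30
  2 white: C(6,2)C(8,1)/C(14,3) = 30/91; then P = C(9,2)/C(16,2) = 3/10
  3 white: C(6,3)C(8,0)/C(14,3) = 5/91; then P = C(10,2)/C(16,2) = 3/8
P(both white) = 185/728 ≈ 0.2541.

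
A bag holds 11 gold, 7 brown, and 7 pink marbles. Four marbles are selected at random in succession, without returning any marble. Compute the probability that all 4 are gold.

Unordered draws without replacement: count favorable combinations over C(25,4).
Favorable = C(11,4) · C(7,0) · C(7,0) = 330; total = C(25,4) = 12650.
P = 330/12650 = 3/115 ≈ 0.0261.

3/115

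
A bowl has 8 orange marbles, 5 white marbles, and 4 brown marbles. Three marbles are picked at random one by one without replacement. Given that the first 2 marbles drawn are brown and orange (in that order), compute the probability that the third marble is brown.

After removing 1 orange, 1 brown, the bowl has 3 brown out of 15 remaining.
P(third is brown | given) = 3/15 = 1/5 ≈ 0.2000.

1/5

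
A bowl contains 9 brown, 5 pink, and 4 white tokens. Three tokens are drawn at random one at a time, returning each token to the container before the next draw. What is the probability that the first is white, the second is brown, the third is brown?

1/18

Multiply the conditional probability of each draw in order, with replacement (the composition resets each draw).
P = (4/18) · (9/18) · (9/18) = 1/18 ≈ 0.0556.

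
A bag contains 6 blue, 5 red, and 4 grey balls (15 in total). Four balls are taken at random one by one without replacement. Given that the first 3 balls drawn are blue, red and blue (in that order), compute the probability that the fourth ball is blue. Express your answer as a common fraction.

After removing 2 blue, 1 red, the bag has 4 blue out of 12 remaining.
P(fourth is blue | given) = 4/12 = 1/3 ≈ 0.3333.

1/3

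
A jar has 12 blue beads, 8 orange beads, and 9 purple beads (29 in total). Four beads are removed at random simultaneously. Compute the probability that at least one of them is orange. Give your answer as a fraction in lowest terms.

Use the complement: P(at least one orange) = 1 − P(no orange).
P(none) = C(21,4)/C(29,4) = 5985/23751.
So P = 1 − 5985/23751 = 282/377 ≈ 0.7480.

282/377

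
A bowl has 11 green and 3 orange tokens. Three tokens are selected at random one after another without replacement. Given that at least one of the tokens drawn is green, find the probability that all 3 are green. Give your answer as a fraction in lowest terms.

P(all 3 green) = C(11,3)/C(14,3) = 165/364; P(at least one green) = 1 − C(3,3)/C(14,3) = 363/364.
Since 'all 3 green' ⊆ 'at least one green', P(all 3 | at least one) = 165/364 / 363/364 = 5/11 ≈ 0.4545.

5/11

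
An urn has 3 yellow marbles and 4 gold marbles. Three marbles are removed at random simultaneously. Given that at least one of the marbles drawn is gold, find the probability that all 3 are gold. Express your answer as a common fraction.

P(all 3 gold) = C(4,3)/C(7,3) = 4/35; P(at least one gold) = 1 − C(3,3)/C(7,3) = 34/35.
Since 'all 3 gold' ⊆ 'at least one gold', P(all 3 | at least one) = 4/35 / 34/35 = 2/17 ≈ 0.1176.

2/17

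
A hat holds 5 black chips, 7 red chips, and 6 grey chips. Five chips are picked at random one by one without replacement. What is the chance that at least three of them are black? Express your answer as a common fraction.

47/476

Sum the hypergeometric tail for j = 3,…,5 black chips.
Favorable = C(5,3)·C(13,2) + C(5,4)·C(13,1) + C(5,5)·C(13,0) = 846; total = C(18,5) = 8568.
P = 846/8568 = 47/476 ≈ 0.0987.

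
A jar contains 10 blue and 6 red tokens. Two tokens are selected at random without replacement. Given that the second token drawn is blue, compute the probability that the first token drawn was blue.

P(first=blue and the second token drawn is blue) = (10/16)·(9/15) = 3/8.
P(the second token drawn is blue) = Σ over first color = 3/8 + 1/4 = 5/8.
By Bayes, P(first=blue | the second token drawn is blue) = 3/8 / 5/8 = 3/5 ≈ 0.6000.

3/5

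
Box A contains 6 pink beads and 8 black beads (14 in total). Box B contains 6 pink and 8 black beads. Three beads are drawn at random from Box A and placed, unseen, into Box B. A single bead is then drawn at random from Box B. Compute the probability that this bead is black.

Condition on how many of the transferred beads are black (from Box A: 8 black of 14; then Box B has 17 total).
  0 black: C(8,0)C(6,3)/C(14,3) = 5/91; then P = 8/17
  1 black: C(8,1)C(6,2)/C(14,3) = 30/91; then P = 9/17
  2 black: C(8,2)C(6,1)/C(14,3) = 6/13; then P = 10/17
  3 black: C(8,3)C(6,0)/C(14,3) = 2/13; then P = 11/17
P(black from Box B) = 4/7 ≈ 0.5714.

4/7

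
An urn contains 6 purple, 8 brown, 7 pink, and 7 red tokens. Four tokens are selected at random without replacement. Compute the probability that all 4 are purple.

1/1365

Unordered draws without replacement: count favorable combinations over C(28,4).
Favorable = C(6,4) · C(8,0) · C(7,0) · C(7,0) = 15; total = C(28,4) = 20475.
P = 15/20475 = 1/1365 ≈ 0.0007.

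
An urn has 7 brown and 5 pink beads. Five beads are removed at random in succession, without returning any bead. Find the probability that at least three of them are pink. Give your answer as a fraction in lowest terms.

41/132

Sum the hypergeometric tail for j = 3,…,5 pink beads.
Favorable = C(5,3)·C(7,2) + C(5,4)·C(7,1) + C(5,5)·C(7,0) = 246; total = C(12,5) = 792.
P = 246/792 = 41/132 ≈ 0.3106.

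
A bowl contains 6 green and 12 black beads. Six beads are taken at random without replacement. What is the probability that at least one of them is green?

210/221

Use the complement: P(at least one green) = 1 − P(no green).
P(none) = C(12,6)/C(18,6) = 924/18564.
So P = 1 − 924/18564 = 210/221 ≈ 0.9502.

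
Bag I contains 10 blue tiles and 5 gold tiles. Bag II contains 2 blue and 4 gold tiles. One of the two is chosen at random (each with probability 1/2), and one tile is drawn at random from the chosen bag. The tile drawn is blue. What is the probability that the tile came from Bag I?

P(blue | Bag I) = 2/3; P(blue | Bag II) = 1/3.
P(blue) = 1/2·2/3 + 1/2·1/3 = 1/2.
By Bayes' rule, P(Bag I | blue) = 1/3 / 1/2 = 2/3 ≈ 0.6667.

2/3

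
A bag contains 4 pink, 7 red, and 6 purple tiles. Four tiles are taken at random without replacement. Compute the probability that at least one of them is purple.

Use the complement: P(at least one purple) = 1 − P(no purple).
P(none) = C(11,4)/C(17,4) = 330/2380.
So P = 1 − 330/2380 = 205/238 ≈ 0.8613.

205/238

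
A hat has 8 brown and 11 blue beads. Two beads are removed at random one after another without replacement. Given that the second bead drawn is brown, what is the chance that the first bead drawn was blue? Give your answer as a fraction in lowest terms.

11/18

P(first=blue and the second bead drawn is brown) = (11/19)·(8/18) = 44/171.
P(the second bead drawn is brown) = Σ over first color = 28/171 + 44/171 = 8/19.
By Bayes, P(first=blue | the second bead drawn is brown) = 44/171 / 8/19 = 11/18 ≈ 0.6111.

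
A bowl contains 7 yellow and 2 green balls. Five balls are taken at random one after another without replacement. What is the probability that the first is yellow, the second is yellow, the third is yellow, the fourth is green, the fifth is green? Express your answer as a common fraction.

1/36

Multiply the conditional probability of each draw in order, without replacement, so each draw removes one from its color and from the total.
P = (7/9) · (6/8) · (5/7) · (2/6) · (1/5) = 1/36 ≈ 0.0278.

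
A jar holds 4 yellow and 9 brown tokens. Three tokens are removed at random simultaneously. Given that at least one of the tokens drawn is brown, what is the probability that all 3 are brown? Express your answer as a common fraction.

P(all 3 brown) = C(9,3)/C(13,3) = 42/143; P(at least one brown) = 1 − C(4,3)/C(13,3) = 141/143.
Since 'all 3 brown' ⊆ 'at least one brown', P(all 3 | at least one) = 42/143 / 141/143 = 14/47 ≈ 0.2979.

14/47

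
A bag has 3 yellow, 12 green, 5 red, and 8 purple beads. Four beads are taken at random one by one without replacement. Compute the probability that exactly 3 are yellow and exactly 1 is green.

4/6825

Unordered draws without replacement: count favorable combinations over C(28,4).
Favorable = C(3,3) · C(12,1) · C(5,0) · C(8,0) = 12; total = C(28,4) = 20475.
P = 12/20475 = 4/6825 ≈ 0.0006.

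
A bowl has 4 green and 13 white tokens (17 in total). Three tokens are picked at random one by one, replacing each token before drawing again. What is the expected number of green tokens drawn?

By linearity of expectation, E[X] = Σ P(draw i is green); each independent draw has P(green) = 4/17.
E[X] = 3 · 4/17 = 12/17 ≈ 0.7059.

12/17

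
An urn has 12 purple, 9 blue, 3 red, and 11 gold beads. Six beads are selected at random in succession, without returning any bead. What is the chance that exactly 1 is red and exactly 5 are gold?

Unordered draws without replacement: count favorable combinations over C(35,6).
Favorable = C(12,0) · C(9,0) · C(3,1) · C(11,5) = 1386; total = C(35,6) = 1623160.
P = 1386/1623160 = 9/10540 ≈ 0.0009.

9/10540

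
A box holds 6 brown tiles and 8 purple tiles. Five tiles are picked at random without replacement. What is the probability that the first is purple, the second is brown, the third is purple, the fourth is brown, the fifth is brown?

4/143

Multiply the conditional probability of each draw in order, without replacement, so each draw removes one from its color and from the total.
P = (8/14) · (6/13) · (7/12) · (5/11) · (4/10) = 4/143 ≈ 0.0280.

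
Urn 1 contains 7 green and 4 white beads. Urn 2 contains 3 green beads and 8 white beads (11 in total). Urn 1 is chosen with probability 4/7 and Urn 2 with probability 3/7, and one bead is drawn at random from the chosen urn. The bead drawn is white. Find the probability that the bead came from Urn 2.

3/5

P(white | Urn 1) = 4/11; P(white | Urn 2) = 8/11.
P(white) = 4/7·4/11 + 3/7·8/11 = 40/77.
By Bayes' rule, P(Urn 2 | white) = 24/77 / 40/77 = 3/5 ≈ 0.6000.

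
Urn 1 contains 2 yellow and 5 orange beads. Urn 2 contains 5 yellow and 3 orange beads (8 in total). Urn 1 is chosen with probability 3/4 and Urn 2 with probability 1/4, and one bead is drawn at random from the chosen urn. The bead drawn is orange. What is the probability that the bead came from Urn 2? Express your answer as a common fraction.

7/47

P(orange | Urn 1) = 5/7; P(orange | Urn 2) = 3/8.
P(orange) = 3/4·5/7 + 1/4·3/8 = 141/224.
By Bayes' rule, P(Urn 2 | orange) = 3/32 / 141/224 = 7/47 ≈ 0.1489.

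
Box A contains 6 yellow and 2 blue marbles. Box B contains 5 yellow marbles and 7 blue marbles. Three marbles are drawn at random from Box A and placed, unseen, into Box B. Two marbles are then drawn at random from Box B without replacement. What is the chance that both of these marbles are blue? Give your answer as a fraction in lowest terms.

Condition on how many of the transferred marbles are blue (from Box A: 2 blue of 8; then Box B has 15 total).
  0 blue: C(2,0)C(6,3)/C(8,3) = 5/14; then P = C(7,2)/C(15,2) = 1/5
  1 blue: C(2,1)C(6,2)/C(8,3) = 15/28; then P = C(8,2)/C(15,2) = 4/15
  2 blue: C(2,2)C(6,1)/C(8,3) = 3/28; then P = C(9,2)/C(15,2) = 12/35
P(both blue) = 123/490 ≈ 0.2510.

123/490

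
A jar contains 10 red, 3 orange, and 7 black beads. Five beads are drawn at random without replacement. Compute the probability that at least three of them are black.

Sum the hypergeometric tail for j = 3,…,5 black beads.
Favorable = C(7,3)·C(13,2) + C(7,4)·C(13,1) + C(7,5)·C(13,0) = 3206; total = C(20,5) = 15504.
P = 3206/15504 = 1603/7752 ≈ 0.2068.

1603/7752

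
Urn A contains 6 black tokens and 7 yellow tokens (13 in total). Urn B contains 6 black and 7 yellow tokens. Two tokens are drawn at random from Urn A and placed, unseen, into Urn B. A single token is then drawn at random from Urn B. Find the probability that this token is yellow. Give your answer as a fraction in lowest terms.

Condition on how many of the transferred tokens are yellow (from Urn A: 7 yellow of 13; then Urn B has 15 total).
  0 yellow: C(7,0)C(6,2)/C(13,2) = 5/26; then P = 7/15
  1 yellow: C(7,1)C(6,1)/C(13,2) = 7/13; then P = 8/15
  2 yellow: C(7,2)C(6,0)/C(13,2) = 7/26; then P = 9/15
P(yellow from Urn B) = 7/13 ≈ 0.5385.

7/13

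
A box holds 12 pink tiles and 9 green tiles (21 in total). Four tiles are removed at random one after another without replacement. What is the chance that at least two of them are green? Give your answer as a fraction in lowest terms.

78/133

Sum the hypergeometric tail for j = 2,…,4 green tiles.
Favorable = C(9,2)·C(12,2) + C(9,3)·C(12,1) + C(9,4)·C(12,0) = 3510; total = C(21,4) = 5985.
P = 3510/5985 = 78/133 ≈ 0.5865.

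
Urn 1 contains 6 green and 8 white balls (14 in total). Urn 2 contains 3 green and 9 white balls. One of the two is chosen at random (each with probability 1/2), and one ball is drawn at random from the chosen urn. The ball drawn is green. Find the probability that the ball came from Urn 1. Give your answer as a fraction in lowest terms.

12/19

P(green | Urn 1) = 3/7; P(green | Urn 2) = 1/4.
P(green) = 1/2·3/7 + 1/2·1/4 = 19/56.
By Bayes' rule, P(Urn 1 | green) = 3/14 / 19/56 = 12/19 ≈ 0.6316.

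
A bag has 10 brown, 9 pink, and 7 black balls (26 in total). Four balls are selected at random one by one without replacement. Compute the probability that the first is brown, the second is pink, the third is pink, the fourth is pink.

21/1495

Multiply the conditional probability of each draw in order, without replacement, so each draw removes one from its color and from the total.
P = (10/26) · (9/25) · (8/24) · (7/23) = 21/1495 ≈ 0.0140.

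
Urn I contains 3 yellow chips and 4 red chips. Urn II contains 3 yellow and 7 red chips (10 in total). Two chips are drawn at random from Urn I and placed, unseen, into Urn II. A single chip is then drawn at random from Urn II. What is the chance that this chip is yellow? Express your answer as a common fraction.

Condition on how many of the transferred chips are yellow (from Urn I: 3 yellow of 7; then Urn II has 12 total).
  0 yellow: C(3,0)C(4,2)/C(7,2) = 2/7; then P = 3/12
  1 yellow: C(3,1)C(4,1)/C(7,2) = 4/7; then P = 4/12
  2 yellow: C(3,2)C(4,0)/C(7,2) = 1/7; then P = 5/12
P(yellow from Urn II) = 9/28 ≈ 0.3214.

9/28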